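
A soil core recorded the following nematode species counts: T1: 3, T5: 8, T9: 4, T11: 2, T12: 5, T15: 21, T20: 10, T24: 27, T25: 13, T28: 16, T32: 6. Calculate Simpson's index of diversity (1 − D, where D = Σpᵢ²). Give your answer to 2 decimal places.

0.86

Total N = 3+8+4+2+5+21+10+27+13+16+6 = 115, so the proportions are 0.0261, 0.0696, 0.0348, 0.0174, 0.0435, 0.1826, 0.087, 0.2348, 0.113, 0.1391, 0.0522 (working shown to 4 dp, full precision carried).
D = 0.0261² + 0.0696² + 0.0348² + 0.0174² + 0.0435² + 0.1826² + 0.087² + 0.2348² + 0.113² + 0.1391² + 0.0522² = 0.0007 + 0.0048 + 0.0012 + 0.0003 + 0.0019 + 0.0333 + 0.0076 + 0.0551 + 0.0128 + 0.0194 + 0.0027 = 0.1398.
So 1 − D = 0.8602, i.e. 0.86 to 2 decimal places.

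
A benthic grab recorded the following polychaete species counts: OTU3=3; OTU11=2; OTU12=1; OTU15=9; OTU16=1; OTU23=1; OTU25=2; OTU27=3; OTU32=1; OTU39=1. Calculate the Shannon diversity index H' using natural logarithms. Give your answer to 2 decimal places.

Total N = 3+2+1+9+1+1+2+3+1+1 = 24, so the proportions are 0.125, 0.0833, 0.0417, 0.375, 0.0417, 0.0417, 0.0833, 0.125, 0.0417, 0.0417 (working shown to 4 dp, full precision carried).
Each pᵢ ln pᵢ term: 0.125×(-2.0794)=-0.2599, 0.0833×(-2.4849)=-0.2071, 0.0417×(-3.1781)=-0.1324, 0.375×(-0.9808)=-0.3678, 0.0417×(-3.1781)=-0.1324, 0.0417×(-3.1781)=-0.1324, 0.0833×(-2.4849)=-0.2071, 0.125×(-2.0794)=-0.2599, 0.0417×(-3.1781)=-0.1324, 0.0417×(-3.1781)=-0.1324.
Sum = -1.9639, so H' = 1.96.

1.96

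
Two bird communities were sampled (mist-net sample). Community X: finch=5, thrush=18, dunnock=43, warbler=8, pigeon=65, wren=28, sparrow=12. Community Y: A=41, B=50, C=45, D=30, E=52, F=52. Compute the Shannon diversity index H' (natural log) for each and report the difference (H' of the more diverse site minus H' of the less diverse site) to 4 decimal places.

0.1241

Community X: N=179, proportions 0.027933, 0.1005587, 0.2402235, 0.0446927, 0.3631285, 0.1564246, 0.0670391, giving H' = 1.6516495 (working shown to 7 dp, full precision carried).
Community Y: N=270, proportions 0.1518519, 0.1851852, 0.1666667, 0.1111111, 0.1925926, 0.1925926, giving H' = 1.7757453.
Difference = |1.6516495 − 1.7757453| = 0.1240958, i.e. 0.1241 to 4 decimal places.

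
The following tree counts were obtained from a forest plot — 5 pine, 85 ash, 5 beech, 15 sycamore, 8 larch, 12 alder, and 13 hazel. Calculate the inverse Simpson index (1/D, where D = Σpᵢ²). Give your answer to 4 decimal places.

Total N = 5+85+5+15+8+12+13 = 143, so the proportions are 0.034965, 0.5944056, 0.034965, 0.1048951, 0.0559441, 0.0839161, 0.0909091 (working shown to 7 dp, full precision carried).
D = 0.034965² + 0.5944056² + 0.034965² + 0.1048951² + 0.0559441² + 0.0839161² + 0.0909091² = 0.0012226 + 0.3533180 + 0.0012226 + 0.0110030 + 0.0031297 + 0.0070419 + 0.0082645 = 0.3852022.
So 1/D = 2.596039, i.e. 2.5960 to 4 decimal places.

2.5960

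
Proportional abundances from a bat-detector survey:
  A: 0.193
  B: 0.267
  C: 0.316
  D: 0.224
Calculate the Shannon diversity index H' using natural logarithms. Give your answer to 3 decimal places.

1.369

Each pᵢ ln pᵢ term (working shown to 5 dp, full precision carried): 0.193×(-1.64507)=-0.31750, 0.267×(-1.32051)=-0.35258, 0.316×(-1.15201)=-0.36404, 0.224×(-1.49611)=-0.33513.
Sum = -1.36924, so H' = 1.369.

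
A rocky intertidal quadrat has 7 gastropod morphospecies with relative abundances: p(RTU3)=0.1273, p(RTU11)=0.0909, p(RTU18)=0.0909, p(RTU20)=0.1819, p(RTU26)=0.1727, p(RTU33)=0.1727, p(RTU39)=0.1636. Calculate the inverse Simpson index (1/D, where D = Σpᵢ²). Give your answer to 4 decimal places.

D = 0.1273² + 0.0909² + 0.0909² + 0.1819² + 0.1727² + 0.1727² + 0.1636² = 0.01620529 + 0.00826281 + 0.00826281 + 0.03308761 + 0.02982529 + 0.02982529 + 0.02676496 = 0.15223406 (working shown to 8 dp, full precision carried).
So 1/D = 6.568832, i.e. 6.5688 to 4 decimal places.

6.5688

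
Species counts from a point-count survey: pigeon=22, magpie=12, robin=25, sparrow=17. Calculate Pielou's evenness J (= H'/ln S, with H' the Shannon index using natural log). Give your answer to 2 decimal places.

Total N = 22+12+25+17 = 76, so the proportions are 0.2895, 0.1579, 0.3289, 0.2237 (working shown to 4 dp, full precision carried).
H' = −Σ pᵢ ln pᵢ = −((-0.3589) + (-0.2914) + (-0.3657) + (-0.3350)) = 1.3510.
With S = 4 species, ln S = 1.3863, so J = 1.3510/1.3863 = 0.9746, i.e. 0.97 to 2 decimal places.

0.97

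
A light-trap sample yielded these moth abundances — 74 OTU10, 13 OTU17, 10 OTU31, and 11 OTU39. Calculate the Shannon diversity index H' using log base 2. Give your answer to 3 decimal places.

1.395

Total N = 74+13+10+11 = 108, so the proportions are 0.68519, 0.12037, 0.09259, 0.10185 (working shown to 5 dp, full precision carried).
Each pᵢ log₂ pᵢ term: 0.68519×(-0.54543)=-0.37372, 0.12037×(-3.05445)=-0.36767, 0.09259×(-3.43296)=-0.31787, 0.10185×(-3.29546)=-0.33565.
Sum = -1.39490, so H' = 1.395.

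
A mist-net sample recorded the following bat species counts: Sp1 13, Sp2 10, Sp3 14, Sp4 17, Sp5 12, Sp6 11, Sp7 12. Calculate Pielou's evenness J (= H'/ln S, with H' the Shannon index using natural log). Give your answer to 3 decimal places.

0.993

Total N = 13+10+14+17+12+11+12 = 89, so the proportions are 0.14607, 0.11236, 0.1573, 0.19101, 0.13483, 0.1236, 0.13483 (working shown to 5 dp, full precision carried).
H' = −Σ pᵢ ln pᵢ = −((-0.28099) + (-0.24562) + (-0.29095) + (-0.31620) + (-0.27017) + (-0.25841) + (-0.27017)) = 1.93250.
With S = 7 species, ln S = 1.94591, so J = 1.93250/1.94591 = 0.99311, i.e. 0.993 to 3 decimal places.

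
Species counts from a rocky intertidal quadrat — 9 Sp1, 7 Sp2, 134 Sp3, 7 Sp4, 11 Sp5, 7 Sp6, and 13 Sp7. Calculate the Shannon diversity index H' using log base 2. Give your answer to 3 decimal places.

Total N = 9+7+134+7+11+7+13 = 188, so the proportions are 0.04787, 0.03723, 0.71277, 0.03723, 0.05851, 0.03723, 0.06915 (working shown to 5 dp, full precision carried).
Each pᵢ log₂ pᵢ term: 0.04787×(-4.38466)=-0.20990, 0.03723×(-4.74723)=-0.17676, 0.71277×(-0.48850)=-0.34819, 0.03723×(-4.74723)=-0.17676, 0.05851×(-4.09516)=-0.23961, 0.03723×(-4.74723)=-0.17676, 0.06915×(-3.85415)=-0.26651.
Sum = -1.59449, so H' = 1.594.

1.594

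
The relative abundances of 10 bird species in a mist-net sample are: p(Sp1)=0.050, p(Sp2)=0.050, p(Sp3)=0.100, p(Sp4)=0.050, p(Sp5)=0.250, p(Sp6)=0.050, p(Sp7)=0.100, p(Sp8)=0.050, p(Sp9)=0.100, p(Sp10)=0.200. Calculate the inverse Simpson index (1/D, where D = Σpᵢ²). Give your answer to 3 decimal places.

6.897

D = 0.05² + 0.05² + 0.1² + 0.05² + 0.25² + 0.05² + 0.1² + 0.05² + 0.1² + 0.2² = 0.0025000 + 0.0025000 + 0.0100000 + 0.0025000 + 0.0625000 + 0.0025000 + 0.0100000 + 0.0025000 + 0.0100000 + 0.0400000 = 0.1450000 (working shown to 7 dp, full precision carried).
So 1/D = 6.89655, i.e. 6.897 to 3 decimal places.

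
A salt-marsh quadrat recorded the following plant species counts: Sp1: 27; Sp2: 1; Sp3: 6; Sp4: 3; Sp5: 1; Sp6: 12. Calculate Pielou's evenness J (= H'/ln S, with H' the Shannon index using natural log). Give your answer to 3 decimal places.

0.700

Total N = 27+1+6+3+1+12 = 50, so the proportions are 0.54, 0.02, 0.12, 0.06, 0.02, 0.24 (working shown to 5 dp, full precision carried).
H' = −Σ pᵢ ln pᵢ = −((-0.33274) + (-0.07824) + (-0.25443) + (-0.16880) + (-0.07824) + (-0.34251)) = 1.25497.
With S = 6 species, ln S = 1.79176, so J = 1.25497/1.79176 = 0.70041, i.e. 0.700 to 3 decimal places.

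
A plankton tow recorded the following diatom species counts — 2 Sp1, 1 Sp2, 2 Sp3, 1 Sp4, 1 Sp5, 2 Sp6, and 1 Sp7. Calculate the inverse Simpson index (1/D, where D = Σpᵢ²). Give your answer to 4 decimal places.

Total N = 2+1+2+1+1+2+1 = 10, so the proportions are 0.2, 0.1, 0.2, 0.1, 0.1, 0.2, 0.1 (working shown to 8 dp, full precision carried).
D = 0.2² + 0.1² + 0.2² + 0.1² + 0.1² + 0.2² + 0.1² = 0.04000000 + 0.01000000 + 0.04000000 + 0.01000000 + 0.01000000 + 0.04000000 + 0.01000000 = 0.16000000.
So 1/D = 6.250000, i.e. 6.2500 to 4 decimal places.

6.2500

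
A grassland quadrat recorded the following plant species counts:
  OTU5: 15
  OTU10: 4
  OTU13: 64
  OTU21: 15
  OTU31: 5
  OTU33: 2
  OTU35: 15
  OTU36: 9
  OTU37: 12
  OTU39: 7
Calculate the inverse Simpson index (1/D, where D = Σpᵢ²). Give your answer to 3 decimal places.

Total N = 15+4+64+15+5+2+15+9+12+7 = 148, so the proportions are 0.1013514, 0.027027, 0.4324324, 0.1013514, 0.0337838, 0.0135135, 0.1013514, 0.0608108, 0.0810811, 0.0472973 (working shown to 7 dp, full precision carried).
D = 0.1013514² + 0.027027² + 0.4324324² + 0.1013514² + 0.0337838² + 0.0135135² + 0.1013514² + 0.0608108² + 0.0810811² + 0.0472973² = 0.0102721 + 0.0007305 + 0.1869978 + 0.0102721 + 0.0011413 + 0.0001826 + 0.0102721 + 0.0036980 + 0.0065741 + 0.0022370 = 0.2323776.
So 1/D = 4.30334, i.e. 4.303 to 3 decimal places.

4.303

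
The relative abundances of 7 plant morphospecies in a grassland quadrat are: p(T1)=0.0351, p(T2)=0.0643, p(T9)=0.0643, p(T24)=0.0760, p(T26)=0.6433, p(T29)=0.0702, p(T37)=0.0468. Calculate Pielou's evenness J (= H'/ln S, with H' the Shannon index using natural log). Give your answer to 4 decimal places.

H' = −Σ pᵢ ln pᵢ = −((-0.117569) + (-0.176452) + (-0.176452) + (-0.195854) + (-0.283788) + (-0.186480) + (-0.143296)) = 1.279890 (working shown to 6 dp, full precision carried).
With S = 7 species, ln S = 1.945910, so J = 1.279890/1.945910 = 0.657733, i.e. 0.6577 to 4 decimal places.

0.6577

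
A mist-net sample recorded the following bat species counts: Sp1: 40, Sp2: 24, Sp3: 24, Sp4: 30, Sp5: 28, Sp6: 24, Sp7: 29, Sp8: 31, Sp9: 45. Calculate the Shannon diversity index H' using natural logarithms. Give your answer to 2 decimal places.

Total N = 40+24+24+30+28+24+29+31+45 = 275, so the proportions are 0.1455, 0.0873, 0.0873, 0.1091, 0.1018, 0.0873, 0.1055, 0.1127, 0.1636 (working shown to 4 dp, full precision carried).
Each pᵢ ln pᵢ term: 0.1455×(-1.9279)=-0.2804, 0.0873×(-2.4387)=-0.2128, 0.0873×(-2.4387)=-0.2128, 0.1091×(-2.2156)=-0.2417, 0.1018×(-2.2846)=-0.2326, 0.0873×(-2.4387)=-0.2128, 0.1055×(-2.2495)=-0.2372, 0.1127×(-2.1828)=-0.2461, 0.1636×(-1.8101)=-0.2962.
Sum = -2.1727, so H' = 2.17.

2.17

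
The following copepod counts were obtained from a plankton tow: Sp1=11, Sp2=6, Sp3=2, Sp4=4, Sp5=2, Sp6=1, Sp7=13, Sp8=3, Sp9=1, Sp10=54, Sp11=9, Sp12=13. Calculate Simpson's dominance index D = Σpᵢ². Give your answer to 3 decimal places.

Total N = 11+6+2+4+2+1+13+3+1+54+9+13 = 119, so the proportions are 0.09244, 0.05042, 0.01681, 0.03361, 0.01681, 0.0084, 0.10924, 0.02521, 0.0084, 0.45378, 0.07563, 0.10924 (working shown to 5 dp, full precision carried).
D = 0.09244² + 0.05042² + 0.01681² + 0.03361² + 0.01681² + 0.0084² + 0.10924² + 0.02521² + 0.0084² + 0.45378² + 0.07563² + 0.10924² = 0.00854 + 0.00254 + 0.00028 + 0.00113 + 0.00028 + 0.00007 + 0.01193 + 0.00064 + 0.00007 + 0.20592 + 0.00572 + 0.01193 = 0.24906.
To 3 decimal places, D = 0.249.

0.249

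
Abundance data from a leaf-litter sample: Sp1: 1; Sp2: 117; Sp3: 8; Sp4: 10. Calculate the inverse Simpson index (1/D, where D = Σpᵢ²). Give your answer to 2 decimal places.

1.34

Total N = 1+117+8+10 = 136, so the proportions are 0.00735, 0.86029, 0.05882, 0.07353 (working shown to 5 dp, full precision carried).
D = 0.00735² + 0.86029² + 0.05882² + 0.07353² = 0.00005 + 0.74011 + 0.00346 + 0.00541 = 0.74903.
So 1/D = 1.3351, i.e. 1.34 to 2 decimal places.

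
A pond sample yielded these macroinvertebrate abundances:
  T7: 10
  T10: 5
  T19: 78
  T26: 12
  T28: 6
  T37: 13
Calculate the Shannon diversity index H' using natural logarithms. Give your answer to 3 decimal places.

1.233

Total N = 10+5+78+12+6+13 = 124, so the proportions are 0.08065, 0.04032, 0.62903, 0.09677, 0.04839, 0.10484 (working shown to 5 dp, full precision carried).
Each pᵢ ln pᵢ term: 0.08065×(-2.51770)=-0.20304, 0.04032×(-3.21084)=-0.12947, 0.62903×(-0.46357)=-0.29160, 0.09677×(-2.33537)=-0.22600, 0.04839×(-3.02852)=-0.14654, 0.10484×(-2.25533)=-0.23645.
Sum = -1.23310, so H' = 1.233.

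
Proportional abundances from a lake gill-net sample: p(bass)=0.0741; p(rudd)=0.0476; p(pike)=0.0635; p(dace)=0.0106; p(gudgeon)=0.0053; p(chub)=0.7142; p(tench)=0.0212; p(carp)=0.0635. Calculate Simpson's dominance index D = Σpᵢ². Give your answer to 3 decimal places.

D = 0.0741² + 0.0476² + 0.0635² + 0.0106² + 0.0053² + 0.7142² + 0.0212² + 0.0635² = 0.00549 + 0.00227 + 0.00403 + 0.00011 + 0.00003 + 0.51008 + 0.00045 + 0.00403 = 0.52649 (working shown to 5 dp, full precision carried).
To 3 decimal places, D = 0.526.

0.526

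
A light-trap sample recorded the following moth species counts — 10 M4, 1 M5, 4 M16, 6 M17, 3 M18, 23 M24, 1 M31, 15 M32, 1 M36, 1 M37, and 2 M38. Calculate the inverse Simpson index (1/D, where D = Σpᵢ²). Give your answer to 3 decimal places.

Total N = 10+1+4+6+3+23+1+15+1+1+2 = 67, so the proportions are 0.1492537, 0.0149254, 0.0597015, 0.0895522, 0.0447761, 0.3432836, 0.0149254, 0.2238806, 0.0149254, 0.0149254, 0.0298507 (working shown to 7 dp, full precision carried).
D = 0.1492537² + 0.0149254² + 0.0597015² + 0.0895522² + 0.0447761² + 0.3432836² + 0.0149254² + 0.2238806² + 0.0149254² + 0.0149254² + 0.0298507² = 0.0222767 + 0.0002228 + 0.0035643 + 0.0080196 + 0.0020049 + 0.1178436 + 0.0002228 + 0.0501225 + 0.0002228 + 0.0002228 + 0.0008911 = 0.2056137.
So 1/D = 4.86349, i.e. 4.863 to 3 decimal places.

4.863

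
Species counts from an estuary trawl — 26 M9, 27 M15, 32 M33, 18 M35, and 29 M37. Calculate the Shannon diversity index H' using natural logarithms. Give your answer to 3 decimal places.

Total N = 26+27+32+18+29 = 132, so the proportions are 0.19697, 0.20455, 0.24242, 0.13636, 0.2197 (working shown to 5 dp, full precision carried).
Each pᵢ ln pᵢ term: 0.19697×(-1.62471)=-0.32002, 0.20455×(-1.58697)=-0.32461, 0.24242×(-1.41707)=-0.34353, 0.13636×(-1.99243)=-0.27170, 0.2197×(-1.51551)=-0.33295.
Sum = -1.59280, so H' = 1.593.

1.593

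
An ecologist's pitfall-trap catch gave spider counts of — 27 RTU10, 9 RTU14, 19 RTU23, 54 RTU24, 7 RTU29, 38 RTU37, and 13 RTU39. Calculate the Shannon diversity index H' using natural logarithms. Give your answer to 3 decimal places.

1.733

Total N = 27+9+19+54+7+38+13 = 167, so the proportions are 0.16168, 0.05389, 0.11377, 0.32335, 0.04192, 0.22754, 0.07784 (working shown to 5 dp, full precision carried).
Each pᵢ ln pᵢ term: 0.16168×(-1.82216)=-0.29460, 0.05389×(-2.92077)=-0.15741, 0.11377×(-2.17355)=-0.24729, 0.32335×(-1.12901)=-0.36507, 0.04192×(-3.17208)=-0.13296, 0.22754×(-1.48041)=-0.33686, 0.07784×(-2.55304)=-0.19874.
Sum = -1.73293, so H' = 1.733.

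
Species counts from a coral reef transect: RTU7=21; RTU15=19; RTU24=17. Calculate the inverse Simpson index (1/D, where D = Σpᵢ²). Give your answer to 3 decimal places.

2.978

Total N = 21+19+17 = 57, so the proportions are 0.368421, 0.333333, 0.298246 (working shown to 6 dp, full precision carried).
D = 0.368421² + 0.333333² + 0.298246² = 0.135734 + 0.111111 + 0.088950 = 0.335796.
So 1/D = 2.97800, i.e. 2.978 to 3 decimal places.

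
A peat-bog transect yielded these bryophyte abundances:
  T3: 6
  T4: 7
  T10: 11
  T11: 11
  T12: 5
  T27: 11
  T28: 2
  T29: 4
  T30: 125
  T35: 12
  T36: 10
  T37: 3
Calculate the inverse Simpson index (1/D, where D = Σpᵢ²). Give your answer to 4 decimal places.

2.6174

Total N = 6+7+11+11+5+11+2+4+125+12+10+3 = 207, so the proportions are 0.0289855, 0.0338164, 0.0531401, 0.0531401, 0.0241546, 0.0531401, 0.0096618, 0.0193237, 0.6038647, 0.057971, 0.0483092, 0.0144928 (working shown to 7 dp, full precision carried).
D = 0.0289855² + 0.0338164² + 0.0531401² + 0.0531401² + 0.0241546² + 0.0531401² + 0.0096618² + 0.0193237² + 0.6038647² + 0.057971² + 0.0483092² + 0.0144928² = 0.0008402 + 0.0011436 + 0.0028239 + 0.0028239 + 0.0005834 + 0.0028239 + 0.0000934 + 0.0003734 + 0.3646526 + 0.0033606 + 0.0023338 + 0.0002100 = 0.3820626.
So 1/D = 2.617372, i.e. 2.6174 to 4 decimal places.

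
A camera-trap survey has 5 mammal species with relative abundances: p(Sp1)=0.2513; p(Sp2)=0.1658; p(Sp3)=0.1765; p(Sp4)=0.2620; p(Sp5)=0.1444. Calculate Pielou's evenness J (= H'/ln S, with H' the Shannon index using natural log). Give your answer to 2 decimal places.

H' = −Σ pᵢ ln pᵢ = −((-0.3471) + (-0.2979) + (-0.3061) + (-0.3509) + (-0.2794)) = 1.5815 (working shown to 4 dp, full precision carried).
With S = 5 species, ln S = 1.6094, so J = 1.5815/1.6094 = 0.9826, i.e. 0.98 to 2 decimal places.

0.98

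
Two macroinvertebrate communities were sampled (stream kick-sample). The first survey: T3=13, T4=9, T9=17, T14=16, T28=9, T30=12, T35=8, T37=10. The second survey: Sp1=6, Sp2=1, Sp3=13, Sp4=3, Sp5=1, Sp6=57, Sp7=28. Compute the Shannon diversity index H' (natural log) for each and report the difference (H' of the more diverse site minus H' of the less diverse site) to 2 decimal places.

The first survey: N=94, proportions 0.138298, 0.095745, 0.180851, 0.170213, 0.095745, 0.12766, 0.085106, 0.106383, giving H' = 2.044351 (working shown to 6 dp, full precision carried).
The second survey: N=109, proportions 0.055046, 0.009174, 0.119266, 0.027523, 0.009174, 0.522936, 0.256881, giving H' = 1.286335.
Difference = |2.044351 − 1.286335| = 0.758016, i.e. 0.76 to 2 decimal places.

0.76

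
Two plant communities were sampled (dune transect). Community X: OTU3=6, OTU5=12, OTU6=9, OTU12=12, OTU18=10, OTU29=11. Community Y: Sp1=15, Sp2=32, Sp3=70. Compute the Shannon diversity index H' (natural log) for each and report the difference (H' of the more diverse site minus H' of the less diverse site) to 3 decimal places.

Community X: N=60, proportions 0.1, 0.2, 0.15, 0.2, 0.16667, 0.18333, giving H' = 1.76824 (working shown to 5 dp, full precision carried).
Community Y: N=117, proportions 0.12821, 0.2735, 0.59829, giving H' = 0.92526.
Difference = |1.76824 − 0.92526| = 0.84298, i.e. 0.843 to 3 decimal places.

0.843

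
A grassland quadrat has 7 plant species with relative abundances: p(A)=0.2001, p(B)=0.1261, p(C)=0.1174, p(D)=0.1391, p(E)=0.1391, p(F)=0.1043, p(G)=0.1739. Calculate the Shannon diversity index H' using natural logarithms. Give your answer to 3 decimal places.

1.923

Each pᵢ ln pᵢ term (working shown to 5 dp, full precision carried): 0.2001×(-1.60894)=-0.32195, 0.1261×(-2.07068)=-0.26111, 0.1174×(-2.14217)=-0.25149, 0.1391×(-1.97256)=-0.27438, 0.1391×(-1.97256)=-0.27438, 0.1043×(-2.26048)=-0.23577, 0.1739×(-1.74927)=-0.30420.
Sum = -1.92329, so H' = 1.923.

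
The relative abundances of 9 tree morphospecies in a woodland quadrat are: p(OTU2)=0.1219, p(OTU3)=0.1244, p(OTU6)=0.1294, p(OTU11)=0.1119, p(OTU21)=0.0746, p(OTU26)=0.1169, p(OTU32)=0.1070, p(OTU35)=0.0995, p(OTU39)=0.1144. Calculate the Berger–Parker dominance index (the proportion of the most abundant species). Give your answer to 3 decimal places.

The largest proportion is 0.1294, i.e. d = 0.129 to 3 decimal places.

0.129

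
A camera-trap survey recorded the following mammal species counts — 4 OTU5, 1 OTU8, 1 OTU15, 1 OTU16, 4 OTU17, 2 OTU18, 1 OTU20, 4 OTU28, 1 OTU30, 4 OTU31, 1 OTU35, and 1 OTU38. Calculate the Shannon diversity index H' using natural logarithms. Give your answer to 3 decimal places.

Total N = 4+1+1+1+4+2+1+4+1+4+1+1 = 25, so the proportions are 0.16, 0.04, 0.04, 0.04, 0.16, 0.08, 0.04, 0.16, 0.04, 0.16, 0.04, 0.04 (working shown to 5 dp, full precision carried).
Each pᵢ ln pᵢ term: 0.16×(-1.83258)=-0.29321, 0.04×(-3.21888)=-0.12876, 0.04×(-3.21888)=-0.12876, 0.04×(-3.21888)=-0.12876, 0.16×(-1.83258)=-0.29321, 0.08×(-2.52573)=-0.20206, 0.04×(-3.21888)=-0.12876, 0.16×(-1.83258)=-0.29321, 0.04×(-3.21888)=-0.12876, 0.16×(-1.83258)=-0.29321, 0.04×(-3.21888)=-0.12876, 0.04×(-3.21888)=-0.12876.
Sum = -2.27620, so H' = 2.276.

2.276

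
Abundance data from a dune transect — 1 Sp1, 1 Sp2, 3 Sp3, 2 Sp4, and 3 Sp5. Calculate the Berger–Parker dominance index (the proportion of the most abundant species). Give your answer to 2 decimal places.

Total N = 1+1+3+2+3 = 10, so the proportions are 0.1, 0.1, 0.3, 0.2, 0.3 (working shown to 4 dp, full precision carried).
The largest proportion is 0.3, i.e. d = 0.30 to 2 decimal places.

0.30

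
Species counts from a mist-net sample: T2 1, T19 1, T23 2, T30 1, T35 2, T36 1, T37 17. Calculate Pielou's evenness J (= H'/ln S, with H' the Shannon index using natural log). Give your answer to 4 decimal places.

0.6071

Total N = 1+1+2+1+2+1+17 = 25, so the proportions are 0.04, 0.04, 0.08, 0.04, 0.08, 0.04, 0.68 (working shown to 6 dp, full precision carried).
H' = −Σ pᵢ ln pᵢ = −((-0.128755) + (-0.128755) + (-0.202058) + (-0.128755) + (-0.202058) + (-0.128755) + (-0.262250)) = 1.181387.
With S = 7 species, ln S = 1.945910, so J = 1.181387/1.945910 = 0.607113, i.e. 0.6071 to 4 decimal places.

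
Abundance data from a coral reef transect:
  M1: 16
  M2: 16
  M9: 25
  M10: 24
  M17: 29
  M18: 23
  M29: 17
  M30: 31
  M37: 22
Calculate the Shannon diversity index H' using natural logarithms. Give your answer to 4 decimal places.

Total N = 16+16+25+24+29+23+17+31+22 = 203, so the proportions are 0.078818, 0.078818, 0.123153, 0.118227, 0.142857, 0.1133, 0.083744, 0.152709, 0.108374 (working shown to 6 dp, full precision carried).
Each pᵢ ln pᵢ term: 0.078818×(-2.540617)=-0.200246, 0.078818×(-2.540617)=-0.200246, 0.123153×(-2.094330)=-0.257922, 0.118227×(-2.135152)=-0.252432, 0.142857×(-1.945910)=-0.277987, 0.1133×(-2.177712)=-0.246736, 0.083744×(-2.479993)=-0.207684, 0.152709×(-1.879219)=-0.286974, 0.108374×(-2.222164)=-0.240826.
Sum = -2.171053, so H' = 2.1711.

2.1711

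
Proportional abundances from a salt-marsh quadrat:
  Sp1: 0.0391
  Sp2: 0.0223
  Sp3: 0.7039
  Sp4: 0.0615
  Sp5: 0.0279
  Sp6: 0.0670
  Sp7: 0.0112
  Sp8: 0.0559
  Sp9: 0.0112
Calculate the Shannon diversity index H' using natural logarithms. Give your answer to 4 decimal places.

Each pᵢ ln pᵢ term (working shown to 6 dp, full precision carried): 0.0391×(-3.241633)=-0.126748, 0.0223×(-3.803169)=-0.084811, 0.7039×(-0.351119)=-0.247153, 0.0615×(-2.788718)=-0.171506, 0.0279×(-3.579129)=-0.099858, 0.067×(-2.703063)=-0.181105, 0.0112×(-4.491842)=-0.050309, 0.0559×(-2.884191)=-0.161226, 0.0112×(-4.491842)=-0.050309.
Sum = -1.173024, so H' = 1.1730.

1.1730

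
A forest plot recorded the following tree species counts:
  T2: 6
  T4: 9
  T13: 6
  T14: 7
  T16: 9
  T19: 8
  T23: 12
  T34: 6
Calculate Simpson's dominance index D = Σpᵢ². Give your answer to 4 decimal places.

0.1328

Total N = 6+9+6+7+9+8+12+6 = 63, so the proportions are 0.095238, 0.142857, 0.095238, 0.111111, 0.142857, 0.126984, 0.190476, 0.095238 (working shown to 6 dp, full precision carried).
D = 0.095238² + 0.142857² + 0.095238² + 0.111111² + 0.142857² + 0.126984² + 0.190476² + 0.095238² = 0.009070 + 0.020408 + 0.009070 + 0.012346 + 0.020408 + 0.016125 + 0.036281 + 0.009070 = 0.132779.
To 4 decimal places, D = 0.1328.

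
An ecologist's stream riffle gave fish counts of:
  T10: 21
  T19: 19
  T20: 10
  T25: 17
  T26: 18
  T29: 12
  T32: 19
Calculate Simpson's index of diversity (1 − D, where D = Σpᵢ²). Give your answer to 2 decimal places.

0.85

Total N = 21+19+10+17+18+12+19 = 116, so the proportions are 0.181, 0.1638, 0.0862, 0.1466, 0.1552, 0.1034, 0.1638 (working shown to 4 dp, full precision carried).
D = 0.181² + 0.1638² + 0.0862² + 0.1466² + 0.1552² + 0.1034² + 0.1638² = 0.0328 + 0.0268 + 0.0074 + 0.0215 + 0.0241 + 0.0107 + 0.0268 = 0.1501.
So 1 − D = 0.8499, i.e. 0.85 to 2 decimal places.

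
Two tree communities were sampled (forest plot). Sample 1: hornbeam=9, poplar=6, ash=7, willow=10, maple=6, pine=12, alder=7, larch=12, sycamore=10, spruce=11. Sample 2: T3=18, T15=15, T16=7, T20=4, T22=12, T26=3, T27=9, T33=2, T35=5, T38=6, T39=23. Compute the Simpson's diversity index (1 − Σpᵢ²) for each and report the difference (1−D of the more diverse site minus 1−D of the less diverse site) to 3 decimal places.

0.027

Sample 1: N=90, proportions 0.1, 0.06667, 0.07778, 0.11111, 0.06667, 0.13333, 0.07778, 0.13333, 0.11111, 0.12222, giving 1−D = 0.89383 (working shown to 5 dp, full precision carried).
Sample 2: N=104, proportions 0.17308, 0.14423, 0.06731, 0.03846, 0.11538, 0.02885, 0.08654, 0.01923, 0.04808, 0.05769, 0.22115, giving 1−D = 0.86668.
Difference = |0.89383 − 0.86668| = 0.02715, i.e. 0.027 to 3 decimal places.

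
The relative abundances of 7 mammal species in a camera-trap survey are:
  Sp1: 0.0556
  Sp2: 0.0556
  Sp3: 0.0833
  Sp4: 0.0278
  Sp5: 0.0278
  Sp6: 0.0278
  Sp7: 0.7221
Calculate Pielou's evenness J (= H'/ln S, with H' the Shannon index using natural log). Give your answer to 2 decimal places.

0.55

H' = −Σ pᵢ ln pᵢ = −((-0.1607) + (-0.1607) + (-0.2070) + (-0.0996) + (-0.0996) + (-0.0996) + (-0.2351)) = 1.0623 (working shown to 4 dp, full precision carried).
With S = 7 species, ln S = 1.9459, so J = 1.0623/1.9459 = 0.5459, i.e. 0.55 to 2 decimal places.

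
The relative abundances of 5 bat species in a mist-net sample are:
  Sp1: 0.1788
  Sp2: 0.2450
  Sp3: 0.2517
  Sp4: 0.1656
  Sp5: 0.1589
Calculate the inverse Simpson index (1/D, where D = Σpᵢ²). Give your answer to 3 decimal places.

D = 0.1788² + 0.245² + 0.2517² + 0.1656² + 0.1589² = 0.0319694 + 0.0600250 + 0.0633529 + 0.0274234 + 0.0252492 = 0.2080199 (working shown to 7 dp, full precision carried).
So 1/D = 4.80723, i.e. 4.807 to 3 decimal places.

4.807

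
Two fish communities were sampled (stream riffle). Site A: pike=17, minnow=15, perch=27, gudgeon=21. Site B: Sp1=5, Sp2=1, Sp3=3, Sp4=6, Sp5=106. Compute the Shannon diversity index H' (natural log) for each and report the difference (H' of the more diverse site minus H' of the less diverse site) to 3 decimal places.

0.833

Site A: N=80, proportions 0.2125, 0.1875, 0.3375, 0.2625, giving H' = 1.36068 (working shown to 5 dp, full precision carried).
Site B: N=121, proportions 0.04132, 0.00826, 0.02479, 0.04959, 0.87603, giving H' = 0.52787.
Difference = |1.36068 − 0.52787| = 0.83281, i.e. 0.833 to 3 decimal places.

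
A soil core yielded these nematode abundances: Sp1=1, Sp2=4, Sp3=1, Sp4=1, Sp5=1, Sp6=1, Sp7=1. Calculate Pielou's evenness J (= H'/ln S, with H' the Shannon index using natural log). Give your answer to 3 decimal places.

Total N = 1+4+1+1+1+1+1 = 10, so the proportions are 0.1, 0.4, 0.1, 0.1, 0.1, 0.1, 0.1 (working shown to 5 dp, full precision carried).
H' = −Σ pᵢ ln pᵢ = −((-0.23026) + (-0.36652) + (-0.23026) + (-0.23026) + (-0.23026) + (-0.23026) + (-0.23026)) = 1.74807.
With S = 7 species, ln S = 1.94591, so J = 1.74807/1.94591 = 0.89833, i.e. 0.898 to 3 decimal places.

0.898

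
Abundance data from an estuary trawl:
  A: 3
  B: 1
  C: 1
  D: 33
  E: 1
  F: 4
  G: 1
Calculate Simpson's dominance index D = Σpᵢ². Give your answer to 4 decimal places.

0.5775

Total N = 3+1+1+33+1+4+1 = 44, so the proportions are 0.068182, 0.022727, 0.022727, 0.75, 0.022727, 0.090909, 0.022727 (working shown to 6 dp, full precision carried).
D = 0.068182² + 0.022727² + 0.022727² + 0.75² + 0.022727² + 0.090909² + 0.022727² = 0.004649 + 0.000517 + 0.000517 + 0.562500 + 0.000517 + 0.008264 + 0.000517 = 0.577479.
To 4 decimal places, D = 0.5775.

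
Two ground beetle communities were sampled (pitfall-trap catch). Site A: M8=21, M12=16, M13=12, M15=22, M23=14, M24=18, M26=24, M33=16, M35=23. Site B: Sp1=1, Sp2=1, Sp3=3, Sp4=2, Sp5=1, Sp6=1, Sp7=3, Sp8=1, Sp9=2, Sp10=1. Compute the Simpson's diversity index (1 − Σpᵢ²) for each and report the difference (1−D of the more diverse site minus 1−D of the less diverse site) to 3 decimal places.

Site A: N=166, proportions 0.12651, 0.09639, 0.07229, 0.13253, 0.08434, 0.10843, 0.14458, 0.09639, 0.13855, giving 1−D = 0.88366 (working shown to 5 dp, full precision carried).
Site B: N=16, proportions 0.0625, 0.0625, 0.1875, 0.125, 0.0625, 0.0625, 0.1875, 0.0625, 0.125, 0.0625, giving 1−D = 0.87500.
Difference = |0.88366 − 0.87500| = 0.00866, i.e. 0.009 to 3 decimal places.

0.009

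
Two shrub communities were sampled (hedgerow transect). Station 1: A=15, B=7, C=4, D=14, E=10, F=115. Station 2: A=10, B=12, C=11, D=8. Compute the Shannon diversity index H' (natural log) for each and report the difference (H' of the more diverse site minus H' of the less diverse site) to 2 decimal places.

0.30

Station 1: N=165, proportions 0.0909, 0.0424, 0.0242, 0.0848, 0.0606, 0.697, giving H' = 1.0731 (working shown to 4 dp, full precision carried).
Station 2: N=41, proportions 0.2439, 0.2927, 0.2683, 0.1951, giving H' = 1.3756.
Difference = |1.0731 − 1.3756| = 0.3025, i.e. 0.30 to 2 decimal places.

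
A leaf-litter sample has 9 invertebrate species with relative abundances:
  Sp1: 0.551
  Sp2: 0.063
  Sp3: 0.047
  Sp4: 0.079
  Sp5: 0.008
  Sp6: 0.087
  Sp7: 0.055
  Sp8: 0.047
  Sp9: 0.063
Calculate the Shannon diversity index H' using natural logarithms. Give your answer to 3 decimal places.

Each pᵢ ln pᵢ term (working shown to 5 dp, full precision carried): 0.551×(-0.59602)=-0.32841, 0.063×(-2.76462)=-0.17417, 0.047×(-3.05761)=-0.14371, 0.079×(-2.53831)=-0.20053, 0.008×(-4.82831)=-0.03863, 0.087×(-2.44185)=-0.21244, 0.055×(-2.90042)=-0.15952, 0.047×(-3.05761)=-0.14371, 0.063×(-2.76462)=-0.17417.
Sum = -1.57528, so H' = 1.575.

1.575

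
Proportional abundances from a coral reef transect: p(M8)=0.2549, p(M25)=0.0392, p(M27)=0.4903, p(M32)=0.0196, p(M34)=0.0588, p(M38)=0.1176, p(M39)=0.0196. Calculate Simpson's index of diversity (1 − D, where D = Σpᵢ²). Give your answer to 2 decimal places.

D = 0.2549² + 0.0392² + 0.4903² + 0.0196² + 0.0588² + 0.1176² + 0.0196² = 0.0650 + 0.0015 + 0.2404 + 0.0004 + 0.0035 + 0.0138 + 0.0004 = 0.3250 (working shown to 4 dp, full precision carried).
So 1 − D = 0.6750, i.e. 0.68 to 2 decimal places.

0.68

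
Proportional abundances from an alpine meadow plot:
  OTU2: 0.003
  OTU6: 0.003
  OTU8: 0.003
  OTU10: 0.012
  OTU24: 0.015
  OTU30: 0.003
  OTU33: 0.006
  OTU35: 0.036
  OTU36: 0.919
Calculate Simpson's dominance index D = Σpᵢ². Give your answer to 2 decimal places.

0.85

D = 0.003² + 0.003² + 0.003² + 0.012² + 0.015² + 0.003² + 0.006² + 0.036² + 0.919² = 0.0000 + 0.0000 + 0.0000 + 0.0001 + 0.0002 + 0.0000 + 0.0000 + 0.0013 + 0.8446 = 0.8463 (working shown to 4 dp, full precision carried).
To 2 decimal places, D = 0.85.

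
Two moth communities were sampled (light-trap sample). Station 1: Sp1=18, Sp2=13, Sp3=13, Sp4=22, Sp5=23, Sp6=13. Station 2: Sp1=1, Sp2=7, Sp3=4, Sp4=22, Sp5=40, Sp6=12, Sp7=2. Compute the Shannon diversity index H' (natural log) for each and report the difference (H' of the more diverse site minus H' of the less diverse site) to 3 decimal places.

Station 1: N=102, proportions 0.176471, 0.127451, 0.127451, 0.215686, 0.22549, 0.127451, giving H' = 1.760473 (working shown to 6 dp, full precision carried).
Station 2: N=88, proportions 0.011364, 0.079545, 0.045455, 0.25, 0.454545, 0.136364, 0.022727, giving H' = 1.455407.
Difference = |1.760473 − 1.455407| = 0.305066, i.e. 0.305 to 3 decimal places.

0.305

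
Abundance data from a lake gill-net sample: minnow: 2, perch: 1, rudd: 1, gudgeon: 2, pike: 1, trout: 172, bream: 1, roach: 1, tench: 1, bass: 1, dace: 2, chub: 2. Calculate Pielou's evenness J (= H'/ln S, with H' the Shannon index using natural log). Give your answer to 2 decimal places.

0.19

Total N = 2+1+1+2+1+172+1+1+1+1+2+2 = 187, so the proportions are 0.0107, 0.0053, 0.0053, 0.0107, 0.0053, 0.9198, 0.0053, 0.0053, 0.0053, 0.0053, 0.0107, 0.0107 (working shown to 4 dp, full precision carried).
H' = −Σ pᵢ ln pᵢ = −((-0.0485) + (-0.0280) + (-0.0280) + (-0.0485) + (-0.0280) + (-0.0769) + (-0.0280) + (-0.0280) + (-0.0280) + (-0.0280) + (-0.0485) + (-0.0485)) = 0.4669.
With S = 12 species, ln S = 2.4849, so J = 0.4669/2.4849 = 0.1879, i.e. 0.19 to 2 decimal places.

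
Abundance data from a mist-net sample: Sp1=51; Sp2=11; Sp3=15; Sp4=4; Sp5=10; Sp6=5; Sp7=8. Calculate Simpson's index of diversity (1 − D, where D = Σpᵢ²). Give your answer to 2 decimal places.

Total N = 51+11+15+4+10+5+8 = 104, so the proportions are 0.4904, 0.1058, 0.1442, 0.0385, 0.0962, 0.0481, 0.0769 (working shown to 4 dp, full precision carried).
D = 0.4904² + 0.1058² + 0.1442² + 0.0385² + 0.0962² + 0.0481² + 0.0769² = 0.2405 + 0.0112 + 0.0208 + 0.0015 + 0.0092 + 0.0023 + 0.0059 = 0.2914.
So 1 − D = 0.7086, i.e. 0.71 to 2 decimal places.

0.71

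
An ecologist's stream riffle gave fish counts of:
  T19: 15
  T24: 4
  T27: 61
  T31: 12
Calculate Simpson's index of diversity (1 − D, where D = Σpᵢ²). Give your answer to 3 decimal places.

Total N = 15+4+61+12 = 92, so the proportions are 0.16304, 0.04348, 0.66304, 0.13043 (working shown to 5 dp, full precision carried).
D = 0.16304² + 0.04348² + 0.66304² + 0.13043² = 0.02658 + 0.00189 + 0.43963 + 0.01701 = 0.48511.
So 1 − D = 0.51489, i.e. 0.515 to 3 decimal places.

0.515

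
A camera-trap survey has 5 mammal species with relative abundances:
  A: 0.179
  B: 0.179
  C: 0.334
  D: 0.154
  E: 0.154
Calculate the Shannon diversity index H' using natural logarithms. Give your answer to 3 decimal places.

Each pᵢ ln pᵢ term (working shown to 5 dp, full precision carried): 0.179×(-1.72037)=-0.30795, 0.179×(-1.72037)=-0.30795, 0.334×(-1.09661)=-0.36627, 0.154×(-1.87080)=-0.28810, 0.154×(-1.87080)=-0.28810.
Sum = -1.55837, so H' = 1.558.

1.558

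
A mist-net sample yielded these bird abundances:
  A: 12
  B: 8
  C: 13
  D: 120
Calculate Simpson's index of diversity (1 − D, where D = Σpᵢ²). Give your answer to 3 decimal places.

Total N = 12+8+13+120 = 153, so the proportions are 0.07843, 0.05229, 0.08497, 0.78431 (working shown to 5 dp, full precision carried).
D = 0.07843² + 0.05229² + 0.08497² + 0.78431² = 0.00615 + 0.00273 + 0.00722 + 0.61515 = 0.63125.
So 1 − D = 0.36875, i.e. 0.369 to 3 decimal places.

0.369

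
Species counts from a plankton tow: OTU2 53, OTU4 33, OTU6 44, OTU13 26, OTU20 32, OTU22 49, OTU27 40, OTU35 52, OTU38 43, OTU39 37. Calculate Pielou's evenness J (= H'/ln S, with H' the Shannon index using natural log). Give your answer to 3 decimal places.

Total N = 53+33+44+26+32+49+40+52+43+37 = 409, so the proportions are 0.12958, 0.08068, 0.10758, 0.06357, 0.07824, 0.1198, 0.0978, 0.12714, 0.10513, 0.09046 (working shown to 5 dp, full precision carried).
H' = −Σ pᵢ ln pᵢ = −((-0.26480) + (-0.20310) + (-0.23985) + (-0.17517) + (-0.19935) + (-0.25421) + (-0.22737) + (-0.26222) + (-0.23682) + (-0.21737)) = 2.28026.
With S = 10 species, ln S = 2.30259, so J = 2.28026/2.30259 = 0.99030, i.e. 0.990 to 3 decimal places.

0.990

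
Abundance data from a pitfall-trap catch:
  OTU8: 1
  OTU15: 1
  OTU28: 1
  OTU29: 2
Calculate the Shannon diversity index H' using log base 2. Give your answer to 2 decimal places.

1.92

Total N = 1+1+1+2 = 5, so the proportions are 0.2, 0.2, 0.2, 0.4 (working shown to 4 dp, full precision carried).
Each pᵢ log₂ pᵢ term: 0.2×(-2.3219)=-0.4644, 0.2×(-2.3219)=-0.4644, 0.2×(-2.3219)=-0.4644, 0.4×(-1.3219)=-0.5288.
Sum = -1.9219, so H' = 1.92.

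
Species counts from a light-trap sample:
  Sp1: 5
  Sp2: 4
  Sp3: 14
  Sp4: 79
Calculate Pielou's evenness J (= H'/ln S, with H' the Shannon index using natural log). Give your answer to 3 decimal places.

Total N = 5+4+14+79 = 102, so the proportions are 0.04902, 0.03922, 0.13725, 0.77451 (working shown to 5 dp, full precision carried).
H' = −Σ pᵢ ln pᵢ = −((-0.14782) + (-0.12701) + (-0.27258) + (-0.19791)) = 0.74531.
With S = 4 species, ln S = 1.38629, so J = 0.74531/1.38629 = 0.53763, i.e. 0.538 to 3 decimal places.

0.538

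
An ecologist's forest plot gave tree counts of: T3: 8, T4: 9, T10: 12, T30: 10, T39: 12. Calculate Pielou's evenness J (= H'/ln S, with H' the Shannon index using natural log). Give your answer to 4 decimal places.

0.9923

Total N = 8+9+12+10+12 = 51, so the proportions are 0.156863, 0.176471, 0.235294, 0.196078, 0.235294 (working shown to 6 dp, full precision carried).
H' = −Σ pᵢ ln pᵢ = −((-0.290570) + (-0.306106) + (-0.340452) + (-0.319459) + (-0.340452)) = 1.597038.
With S = 5 species, ln S = 1.609438, so J = 1.597038/1.609438 = 0.992296, i.e. 0.9923 to 4 decimal places.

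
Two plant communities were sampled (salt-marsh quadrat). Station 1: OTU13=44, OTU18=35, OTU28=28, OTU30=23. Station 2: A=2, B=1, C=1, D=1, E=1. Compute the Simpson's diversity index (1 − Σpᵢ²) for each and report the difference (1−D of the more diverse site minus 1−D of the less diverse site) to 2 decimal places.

0.04

Station 1: N=130, proportions 0.3385, 0.2692, 0.2154, 0.1769, giving 1−D = 0.7353 (working shown to 4 dp, full precision carried).
Station 2: N=6, proportions 0.3333, 0.1667, 0.1667, 0.1667, 0.1667, giving 1−D = 0.7778.
Difference = |0.7353 − 0.7778| = 0.0425, i.e. 0.04 to 2 decimal places.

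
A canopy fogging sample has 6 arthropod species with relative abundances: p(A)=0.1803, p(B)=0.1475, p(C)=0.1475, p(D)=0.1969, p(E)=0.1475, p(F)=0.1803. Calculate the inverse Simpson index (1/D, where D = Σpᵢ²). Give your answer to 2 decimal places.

D = 0.1803² + 0.1475² + 0.1475² + 0.1969² + 0.1475² + 0.1803² = 0.032508 + 0.021756 + 0.021756 + 0.038770 + 0.021756 + 0.032508 = 0.169055 (working shown to 6 dp, full precision carried).
So 1/D = 5.9153, i.e. 5.92 to 2 decimal places.

5.92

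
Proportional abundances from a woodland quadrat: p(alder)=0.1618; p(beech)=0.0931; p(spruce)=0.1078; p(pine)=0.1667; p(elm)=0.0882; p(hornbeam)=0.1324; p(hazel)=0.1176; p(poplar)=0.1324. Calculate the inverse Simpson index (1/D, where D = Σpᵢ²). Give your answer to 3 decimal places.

7.638

D = 0.1618² + 0.0931² + 0.1078² + 0.1667² + 0.0882² + 0.1324² + 0.1176² + 0.1324² = 0.0261792 + 0.0086676 + 0.0116208 + 0.0277889 + 0.0077792 + 0.0175298 + 0.0138298 + 0.0175298 = 0.1309251 (working shown to 7 dp, full precision carried).
So 1/D = 7.63795, i.e. 7.638 to 3 decimal places.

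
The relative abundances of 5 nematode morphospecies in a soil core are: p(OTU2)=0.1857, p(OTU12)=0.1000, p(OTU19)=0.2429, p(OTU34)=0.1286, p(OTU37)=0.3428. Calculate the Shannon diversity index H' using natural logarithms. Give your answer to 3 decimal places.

Each pᵢ ln pᵢ term (working shown to 5 dp, full precision carried): 0.1857×(-1.68362)=-0.31265, 0.1×(-2.30259)=-0.23026, 0.2429×(-1.41511)=-0.34373, 0.1286×(-2.05105)=-0.26376, 0.3428×(-1.07061)=-0.36700.
Sum = -1.51741, so H' = 1.517.

1.517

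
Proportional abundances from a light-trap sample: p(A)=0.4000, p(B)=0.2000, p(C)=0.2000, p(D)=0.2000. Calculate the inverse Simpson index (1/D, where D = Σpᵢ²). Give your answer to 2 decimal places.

D = 0.4² + 0.2² + 0.2² + 0.2² = 0.160000 + 0.040000 + 0.040000 + 0.040000 = 0.280000 (working shown to 6 dp, full precision carried).
So 1/D = 3.5714, i.e. 3.57 to 2 decimal places.

3.57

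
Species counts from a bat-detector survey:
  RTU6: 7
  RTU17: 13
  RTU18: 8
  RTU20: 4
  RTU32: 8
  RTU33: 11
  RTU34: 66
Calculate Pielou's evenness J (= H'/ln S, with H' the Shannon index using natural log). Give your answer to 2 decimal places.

0.74

Total N = 7+13+8+4+8+11+66 = 117, so the proportions are 0.0598, 0.1111, 0.0684, 0.0342, 0.0684, 0.094, 0.5641 (working shown to 4 dp, full precision carried).
H' = −Σ pᵢ ln pᵢ = −((-0.1685) + (-0.2441) + (-0.1834) + (-0.1154) + (-0.1834) + (-0.2223) + (-0.3230)) = 1.4402.
With S = 7 species, ln S = 1.9459, so J = 1.4402/1.9459 = 0.7401, i.e. 0.74 to 2 decimal places.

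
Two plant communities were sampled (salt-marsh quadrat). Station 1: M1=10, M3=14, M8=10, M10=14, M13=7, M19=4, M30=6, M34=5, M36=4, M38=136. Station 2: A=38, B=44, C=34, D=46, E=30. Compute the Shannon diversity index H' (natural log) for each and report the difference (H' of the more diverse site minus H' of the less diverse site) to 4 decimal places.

Station 1: N=210, proportions 0.047619, 0.066667, 0.047619, 0.066667, 0.033333, 0.019048, 0.028571, 0.02381, 0.019048, 0.647619, giving H' = 1.387223 (working shown to 6 dp, full precision carried).
Station 2: N=192, proportions 0.197917, 0.229167, 0.177083, 0.239583, 0.15625, giving H' = 1.597171.
Difference = |1.387223 − 1.597171| = 0.209948, i.e. 0.2099 to 4 decimal places.

0.2099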